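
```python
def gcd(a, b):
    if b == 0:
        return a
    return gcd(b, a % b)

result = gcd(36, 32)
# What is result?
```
Call trace:
gcd(a=36, b=32)
  gcd(a=32, b=4)
    gcd(a=4, b=0)
    -> return 4
  -> return 4
-> return 4

Final answer: 4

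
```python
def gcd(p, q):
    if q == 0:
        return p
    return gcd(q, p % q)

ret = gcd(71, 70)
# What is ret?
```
Call trace:
gcd(p=71, q=70)
  gcd(p=70, q=1)
    gcd(p=1, q=0)
    -> return 1
  -> return 1
-> return 1

Final answer: 1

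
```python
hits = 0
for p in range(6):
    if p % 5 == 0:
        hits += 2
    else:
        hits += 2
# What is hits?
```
Trace:
  hits=0
  hits=2, p=0
  hits=4, p=1
  hits=6, p=2
  hits=8, p=3
  hits=10, p=4
  hits=12, p=5

Final answer: 12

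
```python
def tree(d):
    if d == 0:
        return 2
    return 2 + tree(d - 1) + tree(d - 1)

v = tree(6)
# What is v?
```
Call trace (a repeated sub-call is expanded the first time; later identical calls just restate its return value):
tree(d=6)
  tree(d=5)
    tree(d=4)
      tree(d=3)
        tree(d=2)
          tree(d=1)
            tree(d=0)
            -> return 2
            tree(d=0)
            -> return 2
          -> return 6
          tree(d=1) -> return 6  (same call as traced above)
        -> return 14
        tree(d=2) -> return 14  (same call as traced above)
      -> return 30
      tree(d=3) -> return 30  (same call as traced above)
    -> return 62
    tree(d=4) -> return 62  (same call as traced above)
  -> return 126
  tree(d=5) -> return 126  (same call as traced above)
-> return 254

Final answer: 254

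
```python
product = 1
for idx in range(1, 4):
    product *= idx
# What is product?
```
Trace:
  product=1
  product=1, idx=1
  product=2, idx=2
  product=6, idx=3

Final answer: 6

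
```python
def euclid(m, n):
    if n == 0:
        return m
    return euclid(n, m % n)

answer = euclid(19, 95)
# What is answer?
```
Call trace:
euclid(m=19, n=95)
  euclid(m=95, n=19)
    euclid(m=19, n=0)
    -> return 19
  -> return 19
-> return 19

Final answer: 19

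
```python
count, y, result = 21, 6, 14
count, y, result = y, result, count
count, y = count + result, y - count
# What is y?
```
Trace:
  count=21, y=6, result=14
  count=6, y=14, result=21
  count=27, y=8, result=21

Final answer: 8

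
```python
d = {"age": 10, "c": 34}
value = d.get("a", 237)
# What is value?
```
Trace:
  d={'age': 10, 'c': 34}
  d={'age': 10, 'c': 34}, value=237

Final answer: 237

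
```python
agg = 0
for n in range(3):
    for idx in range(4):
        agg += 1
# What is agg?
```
Trace:
  agg=0
  agg=1, n=0, idx=0
  agg=2, n=0, idx=1
  agg=3, n=0, idx=2
  agg=4, n=0, idx=3
  agg=5, n=1, idx=0
  agg=6, n=1, idx=1
  agg=7, n=1, idx=2
  agg=8, n=1, idx=3
  agg=9, n=2, idx=0
  agg=10, n=2, idx=1
  agg=11, n=2, idx=2
  agg=12, n=2, idx=3

Final answer: 12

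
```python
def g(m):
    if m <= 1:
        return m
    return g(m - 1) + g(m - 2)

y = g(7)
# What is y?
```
Call trace (a repeated sub-call is expanded the first time; later identical calls just restate its return value):
g(m=7)
  g(m=6)
    g(m=5)
      g(m=4)
        g(m=3)
          g(m=2)
            g(m=1)
            -> return 1
            g(m=0)
            -> return 0
          -> return 1
          g(m=1)
          -> return 1
        -> return 2
        g(m=2) -> return 1  (same call as traced above)
      -> return 3
      g(m=3) -> return 2  (same call as traced above)
    -> return 5
    g(m=4) -> return 3  (same call as traced above)
  -> return 8
  g(m=5) -> return 5  (same call as traced above)
-> return 13

Final answer: 13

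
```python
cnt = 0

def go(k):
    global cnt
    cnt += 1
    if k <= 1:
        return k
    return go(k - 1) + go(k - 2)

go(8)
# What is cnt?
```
Call trace (a repeated sub-call is expanded the first time; later identical calls just restate its return value):
go(k=8)
  go(k=7)
    go(k=6)
      go(k=5)
        go(k=4)
          go(k=3)
            go(k=2)
              go(k=1)
              -> return 1
              go(k=0)
              -> return 0
            -> return 1
            go(k=1)
            -> return 1
          -> return 2
          go(k=2) -> return 1  (same call as traced above)
        -> return 3
        go(k=3) -> return 2  (same call as traced above)
      -> return 5
      go(k=4) -> return 3  (same call as traced above)
    -> return 8
    go(k=5) -> return 5  (same call as traced above)
  -> return 13
  go(k=6) -> return 8  (same call as traced above)
-> return 21

cnt is incremented once per call, so count the calls in each subtree. Let C(k) = number of calls made by go(k).
C(0) = C(1) = 1 (base case, no recursion); C(k) = 1 + C(k - 1) + C(k - 2) otherwise.
C(2) = 1 + C(1) + C(0) = 1 + 1 + 1 = 3
C(3) = 1 + C(2) + C(1) = 1 + 3 + 1 = 5
C(4) = 1 + C(3) + C(2) = 1 + 5 + 3 = 9
C(5) = 1 + C(4) + C(3) = 1 + 9 + 5 = 15
C(6) = 1 + C(5) + C(4) = 1 + 15 + 9 = 25
C(7) = 1 + C(6) + C(5) = 1 + 25 + 15 = 41
C(8) = 1 + C(7) + C(6) = 1 + 41 + 25 = 67
cnt = C(8) = 67

Final answer: 67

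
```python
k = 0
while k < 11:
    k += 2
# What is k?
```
Trace:
  k=0
  k=2
  k=4
  k=6
  k=8
  k=10
  k=12

Final answer: 12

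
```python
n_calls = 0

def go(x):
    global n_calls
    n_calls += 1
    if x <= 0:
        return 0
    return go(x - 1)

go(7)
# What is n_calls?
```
Call trace:
go(x=7)
  go(x=6)
    go(x=5)
      go(x=4)
        go(x=3)
          go(x=2)
            go(x=1)
              go(x=0)
              -> return 0
            -> return 0
          -> return 0
        -> return 0
      -> return 0
    -> return 0
  -> return 0
-> return 0

n_calls is incremented once per call. go is entered once for each x = 7, 6, 5, 4, 3, 2, 1, 0 (the x <= 0 call returns without recursing), i.e. 7 + 1 calls.
n_calls = 8

Final answer: 8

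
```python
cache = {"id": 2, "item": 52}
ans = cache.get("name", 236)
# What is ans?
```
Trace:
  cache={'id': 2, 'item': 52}
  cache={'id': 2, 'item': 52}, ans=236

Final answer: 236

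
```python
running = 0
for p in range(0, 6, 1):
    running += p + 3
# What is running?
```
Trace:
  running=0
  running=3, p=0
  running=7, p=1
  running=12, p=2
  running=18, p=3
  running=25, p=4
  running=33, p=5

Final answer: 33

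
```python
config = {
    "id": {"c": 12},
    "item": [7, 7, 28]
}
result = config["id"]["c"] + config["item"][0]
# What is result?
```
Trace:
  config={'id': {'c': 12}, 'item': [7, 7, 28]}
  config={'id': {'c': 12}, 'item': [7, 7, 28]}, result=19

Final answer: 19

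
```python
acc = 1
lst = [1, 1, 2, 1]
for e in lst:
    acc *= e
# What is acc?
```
Trace:
  acc=1
  acc=1, e=1
  acc=1, e=1
  acc=2, e=2
  acc=2, e=1

Final answer: 2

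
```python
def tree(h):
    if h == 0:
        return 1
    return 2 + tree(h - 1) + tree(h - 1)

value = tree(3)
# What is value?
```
Call trace (a repeated sub-call is expanded the first time; later identical calls just restate its return value):
tree(h=3)
  tree(h=2)
    tree(h=1)
      tree(h=0)
      -> return 1
      tree(h=0)
      -> return 1
    -> return 4
    tree(h=1) -> return 4  (same call as traced above)
  -> return 10
  tree(h=2) -> return 10  (same call as traced above)
-> return 22

Final answer: 22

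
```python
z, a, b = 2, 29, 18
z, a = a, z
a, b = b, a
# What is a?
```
Trace:
  z=2, a=29, b=18
  z=29, a=2, b=18
  z=29, a=18, b=2

Final answer: 18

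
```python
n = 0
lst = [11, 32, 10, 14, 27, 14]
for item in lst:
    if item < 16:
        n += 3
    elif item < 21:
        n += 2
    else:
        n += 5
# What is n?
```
Trace:
  n=0
  n=3, item=11
  n=8, item=32
  n=11, item=10
  n=14, item=14
  n=19, item=27
  n=22, item=14

Final answer: 22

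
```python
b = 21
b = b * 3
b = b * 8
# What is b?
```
Trace:
  b=21
  b=63
  b=504

Final answer: 504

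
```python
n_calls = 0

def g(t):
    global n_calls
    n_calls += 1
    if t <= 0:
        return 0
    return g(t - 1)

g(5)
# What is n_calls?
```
Call trace:
g(t=5)
  g(t=4)
    g(t=3)
      g(t=2)
        g(t=1)
          g(t=0)
          -> return 0
        -> return 0
      -> return 0
    -> return 0
  -> return 0
-> return 0

n_calls is incremented once per call. g is entered once for each t = 5, 4, 3, 2, 1, 0 (the t <= 0 call returns without recursing), i.e. 5 + 1 calls.
n_calls = 6

Final answer: 6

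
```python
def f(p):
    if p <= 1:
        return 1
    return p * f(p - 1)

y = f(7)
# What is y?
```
Call trace:
f(p=7)
  f(p=6)
    f(p=5)
      f(p=4)
        f(p=3)
          f(p=2)
            f(p=1)
            -> return 1
          -> return 2
        -> return 6
      -> return 24
    -> return 120
  -> return 720
-> return 5040

Final answer: 5040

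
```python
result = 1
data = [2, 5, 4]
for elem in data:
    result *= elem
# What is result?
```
Trace:
  result=1
  result=2, elem=2
  result=10, elem=5
  result=40, elem=4

Final answer: 40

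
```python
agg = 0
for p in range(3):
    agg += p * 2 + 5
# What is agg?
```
Trace:
  agg=0
  agg=5, p=0
  agg=12, p=1
  agg=21, p=2

Final answer: 21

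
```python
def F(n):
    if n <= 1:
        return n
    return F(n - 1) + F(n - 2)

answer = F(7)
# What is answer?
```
Call trace (a repeated sub-call is expanded the first time; later identical calls just restate its return value):
F(n=7)
  F(n=6)
    F(n=5)
      F(n=4)
        F(n=3)
          F(n=2)
            F(n=1)
            -> return 1
            F(n=0)
            -> return 0
          -> return 1
          F(n=1)
          -> return 1
        -> return 2
        F(n=2) -> return 1  (same call as traced above)
      -> return 3
      F(n=3) -> return 2  (same call as traced above)
    -> return 5
    F(n=4) -> return 3  (same call as traced above)
  -> return 8
  F(n=5) -> return 5  (same call as traced above)
-> return 13

Final answer: 13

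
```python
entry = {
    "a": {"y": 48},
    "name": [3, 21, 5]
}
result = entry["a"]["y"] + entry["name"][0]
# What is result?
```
Trace:
  entry={'a': {'y': 48}, 'name': [3, 21, 5]}
  entry={'a': {'y': 48}, 'name': [3, 21, 5]}, result=51

Final answer: 51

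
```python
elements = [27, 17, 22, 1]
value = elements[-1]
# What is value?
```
Trace:
  elements=[27, 17, 22, 1]
  elements=[27, 17, 22, 1], value=1

Final answer: 1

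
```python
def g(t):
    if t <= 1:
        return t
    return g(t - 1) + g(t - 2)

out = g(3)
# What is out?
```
Call trace:
g(t=3)
  g(t=2)
    g(t=1)
    -> return 1
    g(t=0)
    -> return 0
  -> return 1
  g(t=1)
  -> return 1
-> return 2

Final answer: 2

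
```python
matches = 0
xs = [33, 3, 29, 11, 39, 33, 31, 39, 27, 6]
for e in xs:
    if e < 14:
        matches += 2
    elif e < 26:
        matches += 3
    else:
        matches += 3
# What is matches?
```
Trace:
  matches=0
  matches=3, e=33
  matches=5, e=3
  matches=8, e=29
  matches=10, e=11
  matches=13, e=39
  matches=16, e=33
  matches=19, e=31
  matches=22, e=39
  matches=25, e=27
  matches=27, e=6

Final answer: 27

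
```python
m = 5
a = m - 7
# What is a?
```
Trace:
  m=5
  m=5, a=-2

Final answer: -2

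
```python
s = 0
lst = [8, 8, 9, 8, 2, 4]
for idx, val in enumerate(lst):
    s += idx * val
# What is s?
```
Trace:
  s=0
  s=0, idx=0, val=8
  s=8, idx=1, val=8
  s=26, idx=2, val=9
  s=50, idx=3, val=8
  s=58, idx=4, val=2
  s=78, idx=5, val=4

Final answer: 78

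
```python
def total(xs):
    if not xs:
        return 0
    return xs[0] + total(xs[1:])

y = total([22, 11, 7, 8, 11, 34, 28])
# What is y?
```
Call trace:
total(xs=[22, 11, 7, 8, 11, 34, 28])
  total(xs=[11, 7, 8, 11, 34, 28])
    total(xs=[7, 8, 11, 34, 28])
      total(xs=[8, 11, 34, 28])
        total(xs=[11, 34, 28])
          total(xs=[34, 28])
            total(xs=[28])
              total(xs=[])
              -> return 0
            -> return 28
          -> return 62
        -> return 73
      -> return 81
    -> return 88
  -> return 99
-> return 121

Final answer: 121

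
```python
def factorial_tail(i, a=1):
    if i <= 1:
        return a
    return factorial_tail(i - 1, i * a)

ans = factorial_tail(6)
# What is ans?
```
Call trace:
factorial_tail(i=6, a=1)
  factorial_tail(i=5, a=6)
    factorial_tail(i=4, a=30)
      factorial_tail(i=3, a=120)
        factorial_tail(i=2, a=360)
          factorial_tail(i=1, a=720)
          -> return 720
        -> return 720
      -> return 720
    -> return 720
  -> return 720
-> return 720

Final answer: 720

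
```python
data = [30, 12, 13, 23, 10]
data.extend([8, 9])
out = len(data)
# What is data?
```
Trace:
  data=[30, 12, 13, 23, 10]
  data=[30, 12, 13, 23, 10, 8, 9]
  data=[30, 12, 13, 23, 10, 8, 9], out=7

Final answer: [30, 12, 13, 23, 10, 8, 9]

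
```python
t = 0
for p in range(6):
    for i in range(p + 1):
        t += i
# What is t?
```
Trace:
  t=0
  t=0, p=0, i=0
  t=0, p=1, i=0
  t=1, p=1, i=1
  t=1, p=2, i=0
  t=2, p=2, i=1
  t=4, p=2, i=2
  t=4, p=3, i=0
  t=5, p=3, i=1
  t=7, p=3, i=2
  t=10, p=3, i=3
  t=10, p=4, i=0
  t=11, p=4, i=1
  t=13, p=4, i=2
  t=16, p=4, i=3
  t=20, p=4, i=4
  t=20, p=5, i=0
  t=21, p=5, i=1
  t=23, p=5, i=2
  t=26, p=5, i=3
  t=30, p=5, i=4
  t=35, p=5, i=5

Final answer: 35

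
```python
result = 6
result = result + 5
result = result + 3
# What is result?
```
Trace:
  result=6
  result=11
  result=14

Final answer: 14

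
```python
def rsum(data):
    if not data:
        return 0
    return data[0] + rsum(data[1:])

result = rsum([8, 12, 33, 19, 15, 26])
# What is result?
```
Call trace:
rsum(data=[8, 12, 33, 19, 15, 26])
  rsum(data=[12, 33, 19, 15, 26])
    rsum(data=[33, 19, 15, 26])
      rsum(data=[19, 15, 26])
        rsum(data=[15, 26])
          rsum(data=[26])
            rsum(data=[])
            -> return 0
          -> return 26
        -> return 41
      -> return 60
    -> return 93
  -> return 105
-> return 113

Final answer: 113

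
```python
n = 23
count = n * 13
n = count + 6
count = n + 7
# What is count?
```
Trace:
  n=23
  n=23, count=299
  n=305, count=299
  n=305, count=312

Final answer: 312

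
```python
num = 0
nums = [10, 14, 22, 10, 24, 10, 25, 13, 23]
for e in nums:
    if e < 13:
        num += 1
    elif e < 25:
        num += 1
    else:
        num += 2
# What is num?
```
Trace:
  num=0
  num=1, e=10
  num=2, e=14
  num=3, e=22
  num=4, e=10
  num=5, e=24
  num=6, e=10
  num=8, e=25
  num=9, e=13
  num=10, e=23

Final answer: 10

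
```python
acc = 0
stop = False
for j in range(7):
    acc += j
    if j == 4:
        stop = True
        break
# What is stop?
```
Trace:
  acc=0
  acc=0, stop=False
  acc=0, stop=False, j=0
  acc=1, stop=False, j=1
  acc=3, stop=False, j=2
  acc=6, stop=False, j=3
  acc=10, stop=True, j=4

Final answer: True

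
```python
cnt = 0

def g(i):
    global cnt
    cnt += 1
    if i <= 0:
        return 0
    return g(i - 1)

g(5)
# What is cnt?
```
Call trace:
g(i=5)
  g(i=4)
    g(i=3)
      g(i=2)
        g(i=1)
          g(i=0)
          -> return 0
        -> return 0
      -> return 0
    -> return 0
  -> return 0
-> return 0

cnt is incremented once per call. g is entered once for each i = 5, 4, 3, 2, 1, 0 (the i <= 0 call returns without recursing), i.e. 5 + 1 calls.
cnt = 6

Final answer: 6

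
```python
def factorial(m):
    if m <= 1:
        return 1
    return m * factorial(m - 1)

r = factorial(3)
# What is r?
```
Call trace:
factorial(m=3)
  factorial(m=2)
    factorial(m=1)
    -> return 1
  -> return 2
-> return 6

Final answer: 6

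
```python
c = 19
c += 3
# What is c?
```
Trace:
  c=19
  c=22

Final answer: 22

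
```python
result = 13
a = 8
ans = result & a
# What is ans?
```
Trace:
  result=13
  result=13, a=8
  result=13, a=8, ans=8

Final answer: 8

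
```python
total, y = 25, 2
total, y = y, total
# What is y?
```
Trace:
  total=25, y=2
  total=2, y=25

Final answer: 25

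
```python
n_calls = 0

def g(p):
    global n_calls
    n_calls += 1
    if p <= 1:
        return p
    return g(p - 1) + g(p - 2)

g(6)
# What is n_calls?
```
Call trace (a repeated sub-call is expanded the first time; later identical calls just restate its return value):
g(p=6)
  g(p=5)
    g(p=4)
      g(p=3)
        g(p=2)
          g(p=1)
          -> return 1
          g(p=0)
          -> return 0
        -> return 1
        g(p=1)
        -> return 1
      -> return 2
      g(p=2) -> return 1  (same call as traced above)
    -> return 3
    g(p=3) -> return 2  (same call as traced above)
  -> return 5
  g(p=4) -> return 3  (same call as traced above)
-> return 8

n_calls is incremented once per call, so count the calls in each subtree. Let C(p) = number of calls made by g(p).
C(0) = C(1) = 1 (base case, no recursion); C(p) = 1 + C(p - 1) + C(p - 2) otherwise.
C(2) = 1 + C(1) + C(0) = 1 + 1 + 1 = 3
C(3) = 1 + C(2) + C(1) = 1 + 3 + 1 = 5
C(4) = 1 + C(3) + C(2) = 1 + 5 + 3 = 9
C(5) = 1 + C(4) + C(3) = 1 + 9 + 5 = 15
C(6) = 1 + C(5) + C(4) = 1 + 15 + 9 = 25
n_calls = C(6) = 25

Final answer: 25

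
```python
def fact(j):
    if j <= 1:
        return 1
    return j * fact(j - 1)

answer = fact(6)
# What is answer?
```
Call trace:
fact(j=6)
  fact(j=5)
    fact(j=4)
      fact(j=3)
        fact(j=2)
          fact(j=1)
          -> return 1
        -> return 2
      -> return 6
    -> return 24
  -> return 120
-> return 720

Final answer: 720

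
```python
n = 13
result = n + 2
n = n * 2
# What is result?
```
Trace:
  n=13
  n=13, result=15
  n=26, result=15

Final answer: 15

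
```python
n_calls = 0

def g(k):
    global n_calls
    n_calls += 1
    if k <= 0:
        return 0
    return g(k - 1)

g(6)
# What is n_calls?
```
Call trace:
g(k=6)
  g(k=5)
    g(k=4)
      g(k=3)
        g(k=2)
          g(k=1)
            g(k=0)
            -> return 0
          -> return 0
        -> return 0
      -> return 0
    -> return 0
  -> return 0
-> return 0

n_calls is incremented once per call. g is entered once for each k = 6, 5, 4, 3, 2, 1, 0 (the k <= 0 call returns without recursing), i.e. 6 + 1 calls.
n_calls = 7

Final answer: 7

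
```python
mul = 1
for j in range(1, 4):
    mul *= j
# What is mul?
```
Trace:
  mul=1
  mul=1, j=1
  mul=2, j=2
  mul=6, j=3

Final answer: 6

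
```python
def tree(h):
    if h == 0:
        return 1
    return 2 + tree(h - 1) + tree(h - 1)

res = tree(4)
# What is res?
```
Call trace (a repeated sub-call is expanded the first time; later identical calls just restate its return value):
tree(h=4)
  tree(h=3)
    tree(h=2)
      tree(h=1)
        tree(h=0)
        -> return 1
        tree(h=0)
        -> return 1
      -> return 4
      tree(h=1) -> return 4  (same call as traced above)
    -> return 10
    tree(h=2) -> return 10  (same call as traced above)
  -> return 22
  tree(h=3) -> return 22  (same call as traced above)
-> return 46

Final answer: 46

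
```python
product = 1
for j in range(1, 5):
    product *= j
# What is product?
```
Trace:
  product=1
  product=1, j=1
  product=2, j=2
  product=6, j=3
  product=24, j=4

Final answer: 24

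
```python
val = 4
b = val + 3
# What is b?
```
Trace:
  val=4
  val=4, b=7

Final answer: 7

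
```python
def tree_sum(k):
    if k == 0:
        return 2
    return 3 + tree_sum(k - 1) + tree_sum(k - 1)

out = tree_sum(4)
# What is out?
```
Call trace (a repeated sub-call is expanded the first time; later identical calls just restate its return value):
tree_sum(k=4)
  tree_sum(k=3)
    tree_sum(k=2)
      tree_sum(k=1)
        tree_sum(k=0)
        -> return 2
        tree_sum(k=0)
        -> return 2
      -> return 7
      tree_sum(k=1) -> return 7  (same call as traced above)
    -> return 17
    tree_sum(k=2) -> return 17  (same call as traced above)
  -> return 37
  tree_sum(k=3) -> return 37  (same call as traced above)
-> return 77

Final answer: 77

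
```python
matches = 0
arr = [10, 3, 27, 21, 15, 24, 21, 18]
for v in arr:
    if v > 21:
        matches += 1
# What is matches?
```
Trace:
  matches=0
  matches=0, v=10
  matches=0, v=3
  matches=1, v=27
  matches=1, v=21
  matches=1, v=15
  matches=2, v=24
  matches=2, v=21
  matches=2, v=18

Final answer: 2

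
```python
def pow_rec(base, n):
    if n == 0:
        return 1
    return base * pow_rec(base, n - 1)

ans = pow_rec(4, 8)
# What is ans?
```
Call trace:
pow_rec(base=4, n=8)
  pow_rec(base=4, n=7)
    pow_rec(base=4, n=6)
      pow_rec(base=4, n=5)
        pow_rec(base=4, n=4)
          pow_rec(base=4, n=3)
            pow_rec(base=4, n=2)
              pow_rec(base=4, n=1)
                pow_rec(base=4, n=0)
                -> return 1
              -> return 4
            -> return 16
          -> return 64
        -> return 256
      -> return 1024
    -> return 4096
  -> return 16384
-> return 65536

Final answer: 65536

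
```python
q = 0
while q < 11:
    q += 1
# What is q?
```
Trace:
  q=0
  q=1
  q=2
  q=3
  q=4
  q=5
  q=6
  q=7
  q=8
  q=9
  q=10
  q=11

Final answer: 11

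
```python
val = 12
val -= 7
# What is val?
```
Trace:
  val=12
  val=5

Final answer: 5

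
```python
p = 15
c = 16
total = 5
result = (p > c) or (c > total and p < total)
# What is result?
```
Trace:
  p=15
  p=15, c=16
  p=15, c=16, total=5
  p=15, c=16, total=5, result=False

Final answer: False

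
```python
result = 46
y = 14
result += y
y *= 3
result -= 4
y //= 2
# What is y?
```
Trace:
  result=46
  result=46, y=14
  result=60, y=14
  result=60, y=42
  result=56, y=42
  result=56, y=21

Final answer: 21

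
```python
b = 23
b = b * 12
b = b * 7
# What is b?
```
Trace:
  b=23
  b=276
  b=1932

Final answer: 1932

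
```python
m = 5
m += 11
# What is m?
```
Trace:
  m=5
  m=16

Final answer: 16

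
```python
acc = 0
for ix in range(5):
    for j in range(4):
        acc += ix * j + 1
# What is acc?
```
Trace:
  acc=0
  acc=1, ix=0, j=0
  acc=2, ix=0, j=1
  acc=3, ix=0, j=2
  acc=4, ix=0, j=3
  acc=5, ix=1, j=0
  acc=7, ix=1, j=1
  acc=10, ix=1, j=2
  acc=14, ix=1, j=3
  acc=15, ix=2, j=0
  acc=18, ix=2, j=1
  acc=23, ix=2, j=2
  acc=30, ix=2, j=3
  acc=31, ix=3, j=0
  acc=35, ix=3, j=1
  acc=42, ix=3, j=2
  acc=52, ix=3, j=3
  acc=53, ix=4, j=0
  acc=58, ix=4, j=1
  acc=67, ix=4, j=2
  acc=80, ix=4, j=3

Final answer: 80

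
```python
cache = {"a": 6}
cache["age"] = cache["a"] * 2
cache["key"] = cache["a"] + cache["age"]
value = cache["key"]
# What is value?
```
Trace:
  cache={'a': 6}
  cache={'a': 6, 'age': 12}
  cache={'a': 6, 'age': 12, 'key': 18}
  cache={'a': 6, 'age': 12, 'key': 18}, value=18

Final answer: 18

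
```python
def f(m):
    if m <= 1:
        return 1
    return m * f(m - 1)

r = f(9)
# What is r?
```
Call trace:
f(m=9)
  f(m=8)
    f(m=7)
      f(m=6)
        f(m=5)
          f(m=4)
            f(m=3)
              f(m=2)
                f(m=1)
                -> return 1
              -> return 2
            -> return 6
          -> return 24
        -> return 120
      -> return 720
    -> return 5040
  -> return 40320
-> return 362880

Final answer: 362880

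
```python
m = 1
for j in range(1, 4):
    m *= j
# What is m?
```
Trace:
  m=1
  m=1, j=1
  m=2, j=2
  m=6, j=3

Final answer: 6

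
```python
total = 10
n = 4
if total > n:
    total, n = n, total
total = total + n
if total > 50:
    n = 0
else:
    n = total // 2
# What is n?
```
Trace:
  total=10
  total=10, n=4
  total=4, n=10
  total=14, n=10
  total=14, n=7

Final answer: 7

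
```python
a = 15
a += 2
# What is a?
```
Trace:
  a=15
  a=17

Final answer: 17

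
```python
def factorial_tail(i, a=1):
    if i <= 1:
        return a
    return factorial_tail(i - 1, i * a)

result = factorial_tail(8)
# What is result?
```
Call trace:
factorial_tail(i=8, a=1)
  factorial_tail(i=7, a=8)
    factorial_tail(i=6, a=56)
      factorial_tail(i=5, a=336)
        factorial_tail(i=4, a=1680)
          factorial_tail(i=3, a=6720)
            factorial_tail(i=2, a=20160)
              factorial_tail(i=1, a=40320)
              -> return 40320
            -> return 40320
          -> return 40320
        -> return 40320
      -> return 40320
    -> return 40320
  -> return 40320
-> return 40320

Final answer: 40320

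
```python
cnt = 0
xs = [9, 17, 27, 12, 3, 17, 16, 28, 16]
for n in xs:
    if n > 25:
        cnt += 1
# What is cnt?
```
Trace:
  cnt=0
  cnt=0, n=9
  cnt=0, n=17
  cnt=1, n=27
  cnt=1, n=12
  cnt=1, n=3
  cnt=1, n=17
  cnt=1, n=16
  cnt=2, n=28
  cnt=2, n=16

Final answer: 2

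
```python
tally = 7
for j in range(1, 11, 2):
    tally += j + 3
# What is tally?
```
Trace:
  tally=7
  tally=11, j=1
  tally=17, j=3
  tally=25, j=5
  tally=35, j=7
  tally=47, j=9

Final answer: 47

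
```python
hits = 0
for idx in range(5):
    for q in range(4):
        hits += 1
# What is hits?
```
Trace:
  hits=0
  hits=1, idx=0, q=0
  hits=2, idx=0, q=1
  hits=3, idx=0, q=2
  hits=4, idx=0, q=3
  hits=5, idx=1, q=0
  hits=6, idx=1, q=1
  hits=7, idx=1, q=2
  hits=8, idx=1, q=3
  hits=9, idx=2, q=0
  hits=10, idx=2, q=1
  hits=11, idx=2, q=2
  hits=12, idx=2, q=3
  hits=13, idx=3, q=0
  hits=14, idx=3, q=1
  hits=15, idx=3, q=2
  hits=16, idx=3, q=3
  hits=17, idx=4, q=0
  hits=18, idx=4, q=1
  hits=19, idx=4, q=2
  hits=20, idx=4, q=3

Final answer: 20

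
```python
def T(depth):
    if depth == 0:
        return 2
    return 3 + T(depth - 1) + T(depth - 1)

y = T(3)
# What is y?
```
Call trace (a repeated sub-call is expanded the first time; later identical calls just restate its return value):
T(depth=3)
  T(depth=2)
    T(depth=1)
      T(depth=0)
      -> return 2
      T(depth=0)
      -> return 2
    -> return 7
    T(depth=1) -> return 7  (same call as traced above)
  -> return 17
  T(depth=2) -> return 17  (same call as traced above)
-> return 37

Final answer: 37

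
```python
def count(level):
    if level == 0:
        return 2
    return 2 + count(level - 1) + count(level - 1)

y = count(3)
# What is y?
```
Call trace (a repeated sub-call is expanded the first time; later identical calls just restate its return value):
count(level=3)
  count(level=2)
    count(level=1)
      count(level=0)
      -> return 2
      count(level=0)
      -> return 2
    -> return 6
    count(level=1) -> return 6  (same call as traced above)
  -> return 14
  count(level=2) -> return 14  (same call as traced above)
-> return 30

Final answer: 30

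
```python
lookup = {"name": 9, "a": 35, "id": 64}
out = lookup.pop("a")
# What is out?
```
Trace:
  lookup={'name': 9, 'a': 35, 'id': 64}
  lookup={'name': 9, 'id': 64}, out=35

Final answer: 35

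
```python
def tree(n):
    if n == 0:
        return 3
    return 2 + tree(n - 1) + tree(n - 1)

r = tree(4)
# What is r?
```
Call trace (a repeated sub-call is expanded the first time; later identical calls just restate its return value):
tree(n=4)
  tree(n=3)
    tree(n=2)
      tree(n=1)
        tree(n=0)
        -> return 3
        tree(n=0)
        -> return 3
      -> return 8
      tree(n=1) -> return 8  (same call as traced above)
    -> return 18
    tree(n=2) -> return 18  (same call as traced above)
  -> return 38
  tree(n=3) -> return 38  (same call as traced above)
-> return 78

Final answer: 78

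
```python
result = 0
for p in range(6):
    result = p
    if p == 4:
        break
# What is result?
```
Trace:
  result=0
  result=0, p=0
  result=1, p=1
  result=2, p=2
  result=3, p=3
  result=4, p=4

Final answer: 4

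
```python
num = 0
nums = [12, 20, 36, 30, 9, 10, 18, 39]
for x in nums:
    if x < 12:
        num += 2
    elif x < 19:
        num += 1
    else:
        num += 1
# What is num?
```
Trace:
  num=0
  num=1, x=12
  num=2, x=20
  num=3, x=36
  num=4, x=30
  num=6, x=9
  num=8, x=10
  num=9, x=18
  num=10, x=39

Final answer: 10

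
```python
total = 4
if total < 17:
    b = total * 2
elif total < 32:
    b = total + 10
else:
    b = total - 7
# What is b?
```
Trace:
  total=4
  total=4, b=8

Final answer: 8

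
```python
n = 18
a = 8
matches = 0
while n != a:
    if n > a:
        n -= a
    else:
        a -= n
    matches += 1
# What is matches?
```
Trace:
  n=18
  n=18, a=8
  n=18, a=8, matches=0
  n=10, a=8, matches=1
  n=2, a=8, matches=2
  n=2, a=6, matches=3
  n=2, a=4, matches=4
  n=2, a=2, matches=5

Final answer: 5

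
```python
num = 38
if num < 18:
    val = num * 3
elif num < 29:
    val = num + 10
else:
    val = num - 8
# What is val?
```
Trace:
  num=38
  num=38, val=30

Final answer: 30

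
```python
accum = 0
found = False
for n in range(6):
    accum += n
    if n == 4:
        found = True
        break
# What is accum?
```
Trace:
  accum=0
  accum=0, found=False
  accum=0, found=False, n=0
  accum=1, found=False, n=1
  accum=3, found=False, n=2
  accum=6, found=False, n=3
  accum=10, found=True, n=4

Final answer: 10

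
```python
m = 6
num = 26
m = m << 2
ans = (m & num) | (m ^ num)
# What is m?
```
Trace:
  m=6
  m=6, num=26
  m=24, num=26
  m=24, num=26, ans=26

Final answer: 24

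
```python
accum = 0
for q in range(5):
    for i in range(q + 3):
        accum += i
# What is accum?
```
Trace:
  accum=0
  accum=0, q=0, i=0
  accum=1, q=0, i=1
  accum=3, q=0, i=2
  accum=3, q=1, i=0
  accum=4, q=1, i=1
  accum=6, q=1, i=2
  accum=9, q=1, i=3
  accum=9, q=2, i=0
  accum=10, q=2, i=1
  accum=12, q=2, i=2
  accum=15, q=2, i=3
  accum=19, q=2, i=4
  accum=19, q=3, i=0
  accum=20, q=3, i=1
  accum=22, q=3, i=2
  accum=25, q=3, i=3
  accum=29, q=3, i=4
  accum=34, q=3, i=5
  accum=34, q=4, i=0
  accum=35, q=4, i=1
  accum=37, q=4, i=2
  accum=40, q=4, i=3
  accum=44, q=4, i=4
  accum=49, q=4, i=5
  accum=55, q=4, i=6

Final answer: 55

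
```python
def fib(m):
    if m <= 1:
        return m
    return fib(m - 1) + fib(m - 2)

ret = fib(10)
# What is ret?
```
Call trace (a repeated sub-call is expanded the first time; later identical calls just restate its return value):
fib(m=10)
  fib(m=9)
    fib(m=8)
      fib(m=7)
        fib(m=6)
          fib(m=5)
            fib(m=4)
              fib(m=3)
                fib(m=2)
                  fib(m=1)
                  -> return 1
                  fib(m=0)
                  -> return 0
                -> return 1
                fib(m=1)
                -> return 1
              -> return 2
              fib(m=2) -> return 1  (same call as traced above)
            -> return 3
            fib(m=3) -> return 2  (same call as traced above)
          -> return 5
          fib(m=4) -> return 3  (same call as traced above)
        -> return 8
        fib(m=5) -> return 5  (same call as traced above)
      -> return 13
      fib(m=6) -> return 8  (same call as traced above)
    -> return 21
    fib(m=7) -> return 13  (same call as traced above)
  -> return 34
  fib(m=8) -> return 21  (same call as traced above)
-> return 55

Final answer: 55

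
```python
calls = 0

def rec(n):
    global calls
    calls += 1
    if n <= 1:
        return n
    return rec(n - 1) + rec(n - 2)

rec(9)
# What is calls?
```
Call trace (a repeated sub-call is expanded the first time; later identical calls just restate its return value):
rec(n=9)
  rec(n=8)
    rec(n=7)
      rec(n=6)
        rec(n=5)
          rec(n=4)
            rec(n=3)
              rec(n=2)
                rec(n=1)
                -> return 1
                rec(n=0)
                -> return 0
              -> return 1
              rec(n=1)
              -> return 1
            -> return 2
            rec(n=2) -> return 1  (same call as traced above)
          -> return 3
          rec(n=3) -> return 2  (same call as traced above)
        -> return 5
        rec(n=4) -> return 3  (same call as traced above)
      -> return 8
      rec(n=5) -> return 5  (same call as traced above)
    -> return 13
    rec(n=6) -> return 8  (same call as traced above)
  -> return 21
  rec(n=7) -> return 13  (same call as traced above)
-> return 34

calls is incremented once per call, so count the calls in each subtree. Let C(n) = number of calls made by rec(n).
C(0) = C(1) = 1 (base case, no recursion); C(n) = 1 + C(n - 1) + C(n - 2) otherwise.
C(2) = 1 + C(1) + C(0) = 1 + 1 + 1 = 3
C(3) = 1 + C(2) + C(1) = 1 + 3 + 1 = 5
C(4) = 1 + C(3) + C(2) = 1 + 5 + 3 = 9
C(5) = 1 + C(4) + C(3) = 1 + 9 + 5 = 15
C(6) = 1 + C(5) + C(4) = 1 + 15 + 9 = 25
C(7) = 1 + C(6) + C(5) = 1 + 25 + 15 = 41
C(8) = 1 + C(7) + C(6) = 1 + 41 + 25 = 67
C(9) = 1 + C(8) + C(7) = 1 + 67 + 41 = 109
calls = C(9) = 109

Final answer: 109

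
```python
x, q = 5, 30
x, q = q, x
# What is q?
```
Trace:
  x=5, q=30
  x=30, q=5

Final answer: 5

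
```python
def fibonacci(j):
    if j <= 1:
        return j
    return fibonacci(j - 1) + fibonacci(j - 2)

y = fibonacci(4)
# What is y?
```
Call trace (a repeated sub-call is expanded the first time; later identical calls just restate its return value):
fibonacci(j=4)
  fibonacci(j=3)
    fibonacci(j=2)
      fibonacci(j=1)
      -> return 1
      fibonacci(j=0)
      -> return 0
    -> return 1
    fibonacci(j=1)
    -> return 1
  -> return 2
  fibonacci(j=2) -> return 1  (same call as traced above)
-> return 3

Final answer: 3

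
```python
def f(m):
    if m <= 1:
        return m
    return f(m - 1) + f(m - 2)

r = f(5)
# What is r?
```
Call trace (a repeated sub-call is expanded the first time; later identical calls just restate its return value):
f(m=5)
  f(m=4)
    f(m=3)
      f(m=2)
        f(m=1)
        -> return 1
        f(m=0)
        -> return 0
      -> return 1
      f(m=1)
      -> return 1
    -> return 2
    f(m=2) -> return 1  (same call as traced above)
  -> return 3
  f(m=3) -> return 2  (same call as traced above)
-> return 5

Final answer: 5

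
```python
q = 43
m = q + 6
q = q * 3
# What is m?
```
Trace:
  q=43
  q=43, m=49
  q=129, m=49

Final answer: 49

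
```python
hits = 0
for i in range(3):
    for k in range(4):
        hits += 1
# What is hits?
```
Trace:
  hits=0
  hits=1, i=0, k=0
  hits=2, i=0, k=1
  hits=3, i=0, k=2
  hits=4, i=0, k=3
  hits=5, i=1, k=0
  hits=6, i=1, k=1
  hits=7, i=1, k=2
  hits=8, i=1, k=3
  hits=9, i=2, k=0
  hits=10, i=2, k=1
  hits=11, i=2, k=2
  hits=12, i=2, k=3

Final answer: 12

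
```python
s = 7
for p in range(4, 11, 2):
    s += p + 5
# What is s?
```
Trace:
  s=7
  s=16, p=4
  s=27, p=6
  s=40, p=8
  s=55, p=10

Final answer: 55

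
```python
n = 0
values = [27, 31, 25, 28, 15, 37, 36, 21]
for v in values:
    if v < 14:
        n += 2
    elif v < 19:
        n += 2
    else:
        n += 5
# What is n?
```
Trace:
  n=0
  n=5, v=27
  n=10, v=31
  n=15, v=25
  n=20, v=28
  n=22, v=15
  n=27, v=37
  n=32, v=36
  n=37, v=21

Final answer: 37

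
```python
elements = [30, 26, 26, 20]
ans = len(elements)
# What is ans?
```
Trace:
  elements=[30, 26, 26, 20]
  elements=[30, 26, 26, 20], ans=4

Final answer: 4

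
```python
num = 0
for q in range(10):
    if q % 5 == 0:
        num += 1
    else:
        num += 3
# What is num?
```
Trace:
  num=0
  num=1, q=0
  num=4, q=1
  num=7, q=2
  num=10, q=3
  num=13, q=4
  num=14, q=5
  num=17, q=6
  num=20, q=7
  num=23, q=8
  num=26, q=9

Final answer: 26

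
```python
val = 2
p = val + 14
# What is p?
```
Trace:
  val=2
  val=2, p=16

Final answer: 16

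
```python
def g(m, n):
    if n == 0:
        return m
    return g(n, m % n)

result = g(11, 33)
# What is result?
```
Call trace:
g(m=11, n=33)
  g(m=33, n=11)
    g(m=11, n=0)
    -> return 11
  -> return 11
-> return 11

Final answer: 11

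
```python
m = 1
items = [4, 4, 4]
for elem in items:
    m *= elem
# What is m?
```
Trace:
  m=1
  m=4, elem=4
  m=16, elem=4
  m=64, elem=4

Final answer: 64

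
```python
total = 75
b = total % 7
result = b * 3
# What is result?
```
Trace:
  total=75
  total=75, b=5
  total=75, b=5, result=15

Final answer: 15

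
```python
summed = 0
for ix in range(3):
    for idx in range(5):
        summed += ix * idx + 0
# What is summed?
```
Trace:
  summed=0
  summed=0, ix=0, idx=0
  summed=0, ix=0, idx=1
  summed=0, ix=0, idx=2
  summed=0, ix=0, idx=3
  summed=0, ix=0, idx=4
  summed=0, ix=1, idx=0
  summed=1, ix=1, idx=1
  summed=3, ix=1, idx=2
  summed=6, ix=1, idx=3
  summed=10, ix=1, idx=4
  summed=10, ix=2, idx=0
  summed=12, ix=2, idx=1
  summed=16, ix=2, idx=2
  summed=22, ix=2, idx=3
  summed=30, ix=2, idx=4

Final answer: 30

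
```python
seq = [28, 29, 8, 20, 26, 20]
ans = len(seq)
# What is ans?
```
Trace:
  seq=[28, 29, 8, 20, 26, 20]
  seq=[28, 29, 8, 20, 26, 20], ans=6

Final answer: 6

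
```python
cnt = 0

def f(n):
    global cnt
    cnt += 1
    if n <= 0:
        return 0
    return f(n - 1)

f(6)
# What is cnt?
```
Call trace:
f(n=6)
  f(n=5)
    f(n=4)
      f(n=3)
        f(n=2)
          f(n=1)
            f(n=0)
            -> return 0
          -> return 0
        -> return 0
      -> return 0
    -> return 0
  -> return 0
-> return 0

cnt is incremented once per call. f is entered once for each n = 6, 5, 4, 3, 2, 1, 0 (the n <= 0 call returns without recursing), i.e. 6 + 1 calls.
cnt = 7

Final answer: 7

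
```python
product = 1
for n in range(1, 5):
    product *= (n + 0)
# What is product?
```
Trace:
  product=1
  product=1, n=1
  product=2, n=2
  product=6, n=3
  product=24, n=4

Final answer: 24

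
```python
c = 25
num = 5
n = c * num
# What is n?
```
Trace:
  c=25
  c=25, num=5
  c=25, num=5, n=125

Final answer: 125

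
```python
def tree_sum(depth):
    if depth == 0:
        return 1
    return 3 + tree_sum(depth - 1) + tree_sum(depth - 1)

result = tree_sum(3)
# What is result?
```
Call trace (a repeated sub-call is expanded the first time; later identical calls just restate its return value):
tree_sum(depth=3)
  tree_sum(depth=2)
    tree_sum(depth=1)
      tree_sum(depth=0)
      -> return 1
      tree_sum(depth=0)
      -> return 1
    -> return 5
    tree_sum(depth=1) -> return 5  (same call as traced above)
  -> return 13
  tree_sum(depth=2) -> return 13  (same call as traced above)
-> return 29

Final answer: 29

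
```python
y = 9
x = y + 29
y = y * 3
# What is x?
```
Trace:
  y=9
  y=9, x=38
  y=27, x=38

Final answer: 38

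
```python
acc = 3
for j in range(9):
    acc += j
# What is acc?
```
Trace:
  acc=3
  acc=3, j=0
  acc=4, j=1
  acc=6, j=2
  acc=9, j=3
  acc=13, j=4
  acc=18, j=5
  acc=24, j=6
  acc=31, j=7
  acc=39, j=8

Final answer: 39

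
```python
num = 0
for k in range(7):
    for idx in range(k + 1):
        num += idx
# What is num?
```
Trace:
  num=0
  num=0, k=0, idx=0
  num=0, k=1, idx=0
  num=1, k=1, idx=1
  num=1, k=2, idx=0
  num=2, k=2, idx=1
  num=4, k=2, idx=2
  num=4, k=3, idx=0
  num=5, k=3, idx=1
  num=7, k=3, idx=2
  num=10, k=3, idx=3
  num=10, k=4, idx=0
  num=11, k=4, idx=1
  num=13, k=4, idx=2
  num=16, k=4, idx=3
  num=20, k=4, idx=4
  num=20, k=5, idx=0
  num=21, k=5, idx=1
  num=23, k=5, idx=2
  num=26, k=5, idx=3
  num=30, k=5, idx=4
  num=35, k=5, idx=5
  num=35, k=6, idx=0
  num=36, k=6, idx=1
  num=38, k=6, idx=2
  num=41, k=6, idx=3
  num=45, k=6, idx=4
  num=50, k=6, idx=5
  num=56, k=6, idx=6

Final answer: 56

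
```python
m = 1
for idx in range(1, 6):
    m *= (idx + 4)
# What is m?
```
Trace:
  m=1
  m=5, idx=1
  m=30, idx=2
  m=210, idx=3
  m=1680, idx=4
  m=15120, idx=5

Final answer: 15120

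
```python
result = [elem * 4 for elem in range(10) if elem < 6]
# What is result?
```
Trace:
  elem=0
  elem=1
  elem=2
  elem=3
  elem=4
  elem=5
  elem=6
  elem=7
  elem=8
  elem=9
  result=[0, 4, 8, 12, 16, 20]

Final answer: [0, 4, 8, 12, 16, 20]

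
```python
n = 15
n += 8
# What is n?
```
Trace:
  n=15
  n=23

Final answer: 23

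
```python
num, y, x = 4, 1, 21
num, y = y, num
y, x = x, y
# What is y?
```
Trace:
  num=4, y=1, x=21
  num=1, y=4, x=21
  num=1, y=21, x=4

Final answer: 21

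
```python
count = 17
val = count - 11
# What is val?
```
Trace:
  count=17
  count=17, val=6

Final answer: 6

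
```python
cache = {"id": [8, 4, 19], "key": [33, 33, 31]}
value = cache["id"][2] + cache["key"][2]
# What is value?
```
Trace:
  cache={'id': [8, 4, 19], 'key': [33, 33, 31]}
  cache={'id': [8, 4, 19], 'key': [33, 33, 31]}, value=50

Final answer: 50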